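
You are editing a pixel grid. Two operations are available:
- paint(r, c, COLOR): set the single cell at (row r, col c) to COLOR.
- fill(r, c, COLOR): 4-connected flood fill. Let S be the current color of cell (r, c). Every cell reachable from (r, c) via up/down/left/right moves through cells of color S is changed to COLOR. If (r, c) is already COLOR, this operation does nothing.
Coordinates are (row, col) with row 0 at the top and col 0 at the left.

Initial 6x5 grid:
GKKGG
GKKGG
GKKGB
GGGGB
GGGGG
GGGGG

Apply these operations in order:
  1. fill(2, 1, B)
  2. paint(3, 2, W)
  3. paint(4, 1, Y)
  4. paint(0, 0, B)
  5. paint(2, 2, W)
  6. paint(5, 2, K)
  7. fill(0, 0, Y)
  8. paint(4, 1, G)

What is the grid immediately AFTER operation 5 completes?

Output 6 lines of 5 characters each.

Answer: BBBGG
GBBGG
GBWGB
GGWGB
GYGGG
GGGGG

Derivation:
After op 1 fill(2,1,B) [6 cells changed]:
GBBGG
GBBGG
GBBGB
GGGGB
GGGGG
GGGGG
After op 2 paint(3,2,W):
GBBGG
GBBGG
GBBGB
GGWGB
GGGGG
GGGGG
After op 3 paint(4,1,Y):
GBBGG
GBBGG
GBBGB
GGWGB
GYGGG
GGGGG
After op 4 paint(0,0,B):
BBBGG
GBBGG
GBBGB
GGWGB
GYGGG
GGGGG
After op 5 paint(2,2,W):
BBBGG
GBBGG
GBWGB
GGWGB
GYGGG
GGGGG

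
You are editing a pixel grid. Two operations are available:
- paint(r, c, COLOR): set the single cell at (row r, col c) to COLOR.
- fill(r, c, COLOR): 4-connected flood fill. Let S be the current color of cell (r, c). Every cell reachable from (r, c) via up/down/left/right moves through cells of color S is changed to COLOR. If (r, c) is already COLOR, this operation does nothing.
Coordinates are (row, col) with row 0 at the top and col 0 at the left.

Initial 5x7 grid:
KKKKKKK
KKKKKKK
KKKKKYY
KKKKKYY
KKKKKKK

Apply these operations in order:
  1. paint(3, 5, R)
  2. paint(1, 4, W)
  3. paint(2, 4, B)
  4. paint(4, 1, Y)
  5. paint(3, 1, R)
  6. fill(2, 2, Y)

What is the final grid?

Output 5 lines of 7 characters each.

Answer: YYYYYYY
YYYYWYY
YYYYBYY
YRYYYRY
YYYYYYY

Derivation:
After op 1 paint(3,5,R):
KKKKKKK
KKKKKKK
KKKKKYY
KKKKKRY
KKKKKKK
After op 2 paint(1,4,W):
KKKKKKK
KKKKWKK
KKKKKYY
KKKKKRY
KKKKKKK
After op 3 paint(2,4,B):
KKKKKKK
KKKKWKK
KKKKBYY
KKKKKRY
KKKKKKK
After op 4 paint(4,1,Y):
KKKKKKK
KKKKWKK
KKKKBYY
KKKKKRY
KYKKKKK
After op 5 paint(3,1,R):
KKKKKKK
KKKKWKK
KKKKBYY
KRKKKRY
KYKKKKK
After op 6 fill(2,2,Y) [27 cells changed]:
YYYYYYY
YYYYWYY
YYYYBYY
YRYYYRY
YYYYYYY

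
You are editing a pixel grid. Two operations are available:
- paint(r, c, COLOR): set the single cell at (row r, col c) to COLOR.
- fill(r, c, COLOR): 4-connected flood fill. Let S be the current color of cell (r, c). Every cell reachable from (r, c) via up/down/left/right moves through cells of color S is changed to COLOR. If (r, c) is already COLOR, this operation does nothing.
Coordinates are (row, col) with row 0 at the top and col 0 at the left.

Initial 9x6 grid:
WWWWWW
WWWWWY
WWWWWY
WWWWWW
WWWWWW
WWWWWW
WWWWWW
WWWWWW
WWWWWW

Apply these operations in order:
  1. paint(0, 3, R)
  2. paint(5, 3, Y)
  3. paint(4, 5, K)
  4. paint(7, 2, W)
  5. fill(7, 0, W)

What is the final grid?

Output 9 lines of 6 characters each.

Answer: WWWRWW
WWWWWY
WWWWWY
WWWWWW
WWWWWK
WWWYWW
WWWWWW
WWWWWW
WWWWWW

Derivation:
After op 1 paint(0,3,R):
WWWRWW
WWWWWY
WWWWWY
WWWWWW
WWWWWW
WWWWWW
WWWWWW
WWWWWW
WWWWWW
After op 2 paint(5,3,Y):
WWWRWW
WWWWWY
WWWWWY
WWWWWW
WWWWWW
WWWYWW
WWWWWW
WWWWWW
WWWWWW
After op 3 paint(4,5,K):
WWWRWW
WWWWWY
WWWWWY
WWWWWW
WWWWWK
WWWYWW
WWWWWW
WWWWWW
WWWWWW
After op 4 paint(7,2,W):
WWWRWW
WWWWWY
WWWWWY
WWWWWW
WWWWWK
WWWYWW
WWWWWW
WWWWWW
WWWWWW
After op 5 fill(7,0,W) [0 cells changed]:
WWWRWW
WWWWWY
WWWWWY
WWWWWW
WWWWWK
WWWYWW
WWWWWW
WWWWWW
WWWWWW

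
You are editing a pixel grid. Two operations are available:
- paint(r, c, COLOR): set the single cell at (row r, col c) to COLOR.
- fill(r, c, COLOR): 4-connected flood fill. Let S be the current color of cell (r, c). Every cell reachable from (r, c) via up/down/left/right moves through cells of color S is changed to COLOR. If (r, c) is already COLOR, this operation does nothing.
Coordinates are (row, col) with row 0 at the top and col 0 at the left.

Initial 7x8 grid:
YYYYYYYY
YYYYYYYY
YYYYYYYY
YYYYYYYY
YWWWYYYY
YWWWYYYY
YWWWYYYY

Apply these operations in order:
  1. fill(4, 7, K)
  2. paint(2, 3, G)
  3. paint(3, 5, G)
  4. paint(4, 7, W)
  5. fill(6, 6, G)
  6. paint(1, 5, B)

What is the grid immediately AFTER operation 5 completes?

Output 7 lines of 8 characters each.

Answer: GGGGGGGG
GGGGGGGG
GGGGGGGG
GGGGGGGG
GWWWGGGW
GWWWGGGG
GWWWGGGG

Derivation:
After op 1 fill(4,7,K) [47 cells changed]:
KKKKKKKK
KKKKKKKK
KKKKKKKK
KKKKKKKK
KWWWKKKK
KWWWKKKK
KWWWKKKK
After op 2 paint(2,3,G):
KKKKKKKK
KKKKKKKK
KKKGKKKK
KKKKKKKK
KWWWKKKK
KWWWKKKK
KWWWKKKK
After op 3 paint(3,5,G):
KKKKKKKK
KKKKKKKK
KKKGKKKK
KKKKKGKK
KWWWKKKK
KWWWKKKK
KWWWKKKK
After op 4 paint(4,7,W):
KKKKKKKK
KKKKKKKK
KKKGKKKK
KKKKKGKK
KWWWKKKW
KWWWKKKK
KWWWKKKK
After op 5 fill(6,6,G) [44 cells changed]:
GGGGGGGG
GGGGGGGG
GGGGGGGG
GGGGGGGG
GWWWGGGW
GWWWGGGG
GWWWGGGG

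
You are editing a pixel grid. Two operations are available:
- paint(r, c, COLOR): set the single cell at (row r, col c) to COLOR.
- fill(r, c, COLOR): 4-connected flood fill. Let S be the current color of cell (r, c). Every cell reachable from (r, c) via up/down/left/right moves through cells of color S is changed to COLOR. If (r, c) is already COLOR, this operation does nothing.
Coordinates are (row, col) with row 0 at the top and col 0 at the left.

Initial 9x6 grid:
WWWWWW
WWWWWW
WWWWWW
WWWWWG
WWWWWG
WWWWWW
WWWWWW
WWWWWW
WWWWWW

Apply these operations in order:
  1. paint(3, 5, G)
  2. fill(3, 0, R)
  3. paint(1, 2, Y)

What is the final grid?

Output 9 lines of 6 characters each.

After op 1 paint(3,5,G):
WWWWWW
WWWWWW
WWWWWW
WWWWWG
WWWWWG
WWWWWW
WWWWWW
WWWWWW
WWWWWW
After op 2 fill(3,0,R) [52 cells changed]:
RRRRRR
RRRRRR
RRRRRR
RRRRRG
RRRRRG
RRRRRR
RRRRRR
RRRRRR
RRRRRR
After op 3 paint(1,2,Y):
RRRRRR
RRYRRR
RRRRRR
RRRRRG
RRRRRG
RRRRRR
RRRRRR
RRRRRR
RRRRRR

Answer: RRRRRR
RRYRRR
RRRRRR
RRRRRG
RRRRRG
RRRRRR
RRRRRR
RRRRRR
RRRRRR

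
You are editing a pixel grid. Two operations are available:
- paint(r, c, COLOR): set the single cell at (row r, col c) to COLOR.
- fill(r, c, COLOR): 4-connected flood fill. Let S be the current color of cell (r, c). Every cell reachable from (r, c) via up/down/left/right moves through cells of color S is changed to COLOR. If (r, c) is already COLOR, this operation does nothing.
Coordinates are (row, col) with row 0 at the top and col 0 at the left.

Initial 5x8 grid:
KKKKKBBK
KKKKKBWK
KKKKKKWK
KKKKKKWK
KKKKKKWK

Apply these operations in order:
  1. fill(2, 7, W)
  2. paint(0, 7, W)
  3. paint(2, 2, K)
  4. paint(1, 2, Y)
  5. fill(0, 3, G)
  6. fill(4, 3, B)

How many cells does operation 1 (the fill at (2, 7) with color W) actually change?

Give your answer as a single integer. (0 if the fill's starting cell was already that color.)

After op 1 fill(2,7,W) [5 cells changed]:
KKKKKBBW
KKKKKBWW
KKKKKKWW
KKKKKKWW
KKKKKKWW

Answer: 5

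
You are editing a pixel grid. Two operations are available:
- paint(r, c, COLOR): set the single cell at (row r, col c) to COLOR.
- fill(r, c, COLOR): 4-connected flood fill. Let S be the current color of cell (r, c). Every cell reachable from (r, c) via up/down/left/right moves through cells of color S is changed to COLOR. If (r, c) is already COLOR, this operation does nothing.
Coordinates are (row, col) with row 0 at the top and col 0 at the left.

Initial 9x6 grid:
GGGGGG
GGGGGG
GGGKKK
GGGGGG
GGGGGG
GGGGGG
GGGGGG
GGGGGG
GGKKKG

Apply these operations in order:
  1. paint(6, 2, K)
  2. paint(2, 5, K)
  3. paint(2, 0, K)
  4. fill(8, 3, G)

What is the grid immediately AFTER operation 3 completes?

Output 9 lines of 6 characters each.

Answer: GGGGGG
GGGGGG
KGGKKK
GGGGGG
GGGGGG
GGGGGG
GGKGGG
GGGGGG
GGKKKG

Derivation:
After op 1 paint(6,2,K):
GGGGGG
GGGGGG
GGGKKK
GGGGGG
GGGGGG
GGGGGG
GGKGGG
GGGGGG
GGKKKG
After op 2 paint(2,5,K):
GGGGGG
GGGGGG
GGGKKK
GGGGGG
GGGGGG
GGGGGG
GGKGGG
GGGGGG
GGKKKG
After op 3 paint(2,0,K):
GGGGGG
GGGGGG
KGGKKK
GGGGGG
GGGGGG
GGGGGG
GGKGGG
GGGGGG
GGKKKG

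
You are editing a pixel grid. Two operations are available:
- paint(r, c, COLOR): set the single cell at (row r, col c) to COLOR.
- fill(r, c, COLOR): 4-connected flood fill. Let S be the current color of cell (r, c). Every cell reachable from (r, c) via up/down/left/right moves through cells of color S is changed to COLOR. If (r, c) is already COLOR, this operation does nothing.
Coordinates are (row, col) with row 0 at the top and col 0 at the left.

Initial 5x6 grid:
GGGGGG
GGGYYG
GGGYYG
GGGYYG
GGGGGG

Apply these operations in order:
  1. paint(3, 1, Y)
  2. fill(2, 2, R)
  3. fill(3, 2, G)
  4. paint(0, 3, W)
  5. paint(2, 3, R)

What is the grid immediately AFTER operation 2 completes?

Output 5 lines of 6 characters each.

After op 1 paint(3,1,Y):
GGGGGG
GGGYYG
GGGYYG
GYGYYG
GGGGGG
After op 2 fill(2,2,R) [23 cells changed]:
RRRRRR
RRRYYR
RRRYYR
RYRYYR
RRRRRR

Answer: RRRRRR
RRRYYR
RRRYYR
RYRYYR
RRRRRR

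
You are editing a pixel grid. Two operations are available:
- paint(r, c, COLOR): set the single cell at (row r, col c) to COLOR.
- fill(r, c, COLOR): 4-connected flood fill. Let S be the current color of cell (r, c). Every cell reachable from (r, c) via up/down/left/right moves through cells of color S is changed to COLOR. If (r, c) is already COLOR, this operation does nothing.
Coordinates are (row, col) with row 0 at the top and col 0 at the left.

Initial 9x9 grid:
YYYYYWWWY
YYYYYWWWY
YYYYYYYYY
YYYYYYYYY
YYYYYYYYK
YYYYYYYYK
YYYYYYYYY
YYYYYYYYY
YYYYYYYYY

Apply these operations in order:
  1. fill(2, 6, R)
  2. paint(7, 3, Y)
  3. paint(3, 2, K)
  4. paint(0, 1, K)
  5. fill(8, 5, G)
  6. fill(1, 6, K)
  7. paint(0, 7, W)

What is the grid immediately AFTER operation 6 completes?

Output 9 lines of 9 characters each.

Answer: GKGGGKKKG
GGGGGKKKG
GGGGGGGGG
GGKGGGGGG
GGGGGGGGK
GGGGGGGGK
GGGGGGGGG
GGGYGGGGG
GGGGGGGGG

Derivation:
After op 1 fill(2,6,R) [73 cells changed]:
RRRRRWWWR
RRRRRWWWR
RRRRRRRRR
RRRRRRRRR
RRRRRRRRK
RRRRRRRRK
RRRRRRRRR
RRRRRRRRR
RRRRRRRRR
After op 2 paint(7,3,Y):
RRRRRWWWR
RRRRRWWWR
RRRRRRRRR
RRRRRRRRR
RRRRRRRRK
RRRRRRRRK
RRRRRRRRR
RRRYRRRRR
RRRRRRRRR
After op 3 paint(3,2,K):
RRRRRWWWR
RRRRRWWWR
RRRRRRRRR
RRKRRRRRR
RRRRRRRRK
RRRRRRRRK
RRRRRRRRR
RRRYRRRRR
RRRRRRRRR
After op 4 paint(0,1,K):
RKRRRWWWR
RRRRRWWWR
RRRRRRRRR
RRKRRRRRR
RRRRRRRRK
RRRRRRRRK
RRRRRRRRR
RRRYRRRRR
RRRRRRRRR
After op 5 fill(8,5,G) [70 cells changed]:
GKGGGWWWG
GGGGGWWWG
GGGGGGGGG
GGKGGGGGG
GGGGGGGGK
GGGGGGGGK
GGGGGGGGG
GGGYGGGGG
GGGGGGGGG
After op 6 fill(1,6,K) [6 cells changed]:
GKGGGKKKG
GGGGGKKKG
GGGGGGGGG
GGKGGGGGG
GGGGGGGGK
GGGGGGGGK
GGGGGGGGG
GGGYGGGGG
GGGGGGGGG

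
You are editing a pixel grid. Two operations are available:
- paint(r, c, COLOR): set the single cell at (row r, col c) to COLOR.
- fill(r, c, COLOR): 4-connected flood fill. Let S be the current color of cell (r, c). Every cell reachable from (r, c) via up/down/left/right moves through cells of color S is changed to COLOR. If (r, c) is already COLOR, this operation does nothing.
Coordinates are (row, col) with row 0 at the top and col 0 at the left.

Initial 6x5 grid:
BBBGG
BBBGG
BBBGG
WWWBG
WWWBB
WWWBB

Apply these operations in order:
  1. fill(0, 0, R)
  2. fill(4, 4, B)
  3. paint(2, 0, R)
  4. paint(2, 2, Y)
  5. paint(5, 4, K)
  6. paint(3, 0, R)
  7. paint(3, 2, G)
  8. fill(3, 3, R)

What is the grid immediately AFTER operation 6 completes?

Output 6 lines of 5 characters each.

After op 1 fill(0,0,R) [9 cells changed]:
RRRGG
RRRGG
RRRGG
WWWBG
WWWBB
WWWBB
After op 2 fill(4,4,B) [0 cells changed]:
RRRGG
RRRGG
RRRGG
WWWBG
WWWBB
WWWBB
After op 3 paint(2,0,R):
RRRGG
RRRGG
RRRGG
WWWBG
WWWBB
WWWBB
After op 4 paint(2,2,Y):
RRRGG
RRRGG
RRYGG
WWWBG
WWWBB
WWWBB
After op 5 paint(5,4,K):
RRRGG
RRRGG
RRYGG
WWWBG
WWWBB
WWWBK
After op 6 paint(3,0,R):
RRRGG
RRRGG
RRYGG
RWWBG
WWWBB
WWWBK

Answer: RRRGG
RRRGG
RRYGG
RWWBG
WWWBB
WWWBK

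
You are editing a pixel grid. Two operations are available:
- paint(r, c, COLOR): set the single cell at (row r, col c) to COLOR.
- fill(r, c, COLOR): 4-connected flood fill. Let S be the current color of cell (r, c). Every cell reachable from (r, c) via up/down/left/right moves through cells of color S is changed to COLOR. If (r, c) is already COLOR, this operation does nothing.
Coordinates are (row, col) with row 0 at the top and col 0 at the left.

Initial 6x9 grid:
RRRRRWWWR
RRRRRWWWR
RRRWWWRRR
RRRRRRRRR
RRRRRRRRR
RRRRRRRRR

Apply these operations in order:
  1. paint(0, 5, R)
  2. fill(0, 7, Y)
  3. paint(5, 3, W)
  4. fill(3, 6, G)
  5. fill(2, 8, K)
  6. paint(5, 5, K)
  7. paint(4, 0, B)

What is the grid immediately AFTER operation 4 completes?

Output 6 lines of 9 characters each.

Answer: GGGGGGYYG
GGGGGYYYG
GGGYYYGGG
GGGGGGGGG
GGGGGGGGG
GGGWGGGGG

Derivation:
After op 1 paint(0,5,R):
RRRRRRWWR
RRRRRWWWR
RRRWWWRRR
RRRRRRRRR
RRRRRRRRR
RRRRRRRRR
After op 2 fill(0,7,Y) [8 cells changed]:
RRRRRRYYR
RRRRRYYYR
RRRYYYRRR
RRRRRRRRR
RRRRRRRRR
RRRRRRRRR
After op 3 paint(5,3,W):
RRRRRRYYR
RRRRRYYYR
RRRYYYRRR
RRRRRRRRR
RRRRRRRRR
RRRWRRRRR
After op 4 fill(3,6,G) [45 cells changed]:
GGGGGGYYG
GGGGGYYYG
GGGYYYGGG
GGGGGGGGG
GGGGGGGGG
GGGWGGGGG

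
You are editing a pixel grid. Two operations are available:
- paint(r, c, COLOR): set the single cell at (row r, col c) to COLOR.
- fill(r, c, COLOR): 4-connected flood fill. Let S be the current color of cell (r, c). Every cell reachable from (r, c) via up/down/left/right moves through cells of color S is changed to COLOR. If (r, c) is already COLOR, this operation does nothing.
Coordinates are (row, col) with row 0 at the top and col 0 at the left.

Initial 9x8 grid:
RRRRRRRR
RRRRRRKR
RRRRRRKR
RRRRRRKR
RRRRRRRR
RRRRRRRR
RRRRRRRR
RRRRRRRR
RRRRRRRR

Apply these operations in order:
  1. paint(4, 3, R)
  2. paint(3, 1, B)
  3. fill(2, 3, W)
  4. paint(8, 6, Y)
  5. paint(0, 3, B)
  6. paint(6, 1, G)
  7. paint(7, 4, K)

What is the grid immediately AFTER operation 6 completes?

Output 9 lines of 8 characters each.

After op 1 paint(4,3,R):
RRRRRRRR
RRRRRRKR
RRRRRRKR
RRRRRRKR
RRRRRRRR
RRRRRRRR
RRRRRRRR
RRRRRRRR
RRRRRRRR
After op 2 paint(3,1,B):
RRRRRRRR
RRRRRRKR
RRRRRRKR
RBRRRRKR
RRRRRRRR
RRRRRRRR
RRRRRRRR
RRRRRRRR
RRRRRRRR
After op 3 fill(2,3,W) [68 cells changed]:
WWWWWWWW
WWWWWWKW
WWWWWWKW
WBWWWWKW
WWWWWWWW
WWWWWWWW
WWWWWWWW
WWWWWWWW
WWWWWWWW
After op 4 paint(8,6,Y):
WWWWWWWW
WWWWWWKW
WWWWWWKW
WBWWWWKW
WWWWWWWW
WWWWWWWW
WWWWWWWW
WWWWWWWW
WWWWWWYW
After op 5 paint(0,3,B):
WWWBWWWW
WWWWWWKW
WWWWWWKW
WBWWWWKW
WWWWWWWW
WWWWWWWW
WWWWWWWW
WWWWWWWW
WWWWWWYW
After op 6 paint(6,1,G):
WWWBWWWW
WWWWWWKW
WWWWWWKW
WBWWWWKW
WWWWWWWW
WWWWWWWW
WGWWWWWW
WWWWWWWW
WWWWWWYW

Answer: WWWBWWWW
WWWWWWKW
WWWWWWKW
WBWWWWKW
WWWWWWWW
WWWWWWWW
WGWWWWWW
WWWWWWWW
WWWWWWYW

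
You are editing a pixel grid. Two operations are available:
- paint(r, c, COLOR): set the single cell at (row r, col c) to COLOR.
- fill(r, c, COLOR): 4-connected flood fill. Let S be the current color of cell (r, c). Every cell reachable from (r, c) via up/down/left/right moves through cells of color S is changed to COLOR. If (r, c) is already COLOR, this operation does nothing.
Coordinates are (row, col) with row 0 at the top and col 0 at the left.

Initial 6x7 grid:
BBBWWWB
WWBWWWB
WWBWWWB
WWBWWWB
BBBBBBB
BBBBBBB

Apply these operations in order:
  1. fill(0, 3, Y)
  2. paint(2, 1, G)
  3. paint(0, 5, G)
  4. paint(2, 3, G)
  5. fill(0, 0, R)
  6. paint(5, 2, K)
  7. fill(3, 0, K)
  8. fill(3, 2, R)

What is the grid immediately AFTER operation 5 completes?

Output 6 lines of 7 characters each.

Answer: RRRYYGR
WWRYYYR
WGRGYYR
WWRYYYR
RRRRRRR
RRRRRRR

Derivation:
After op 1 fill(0,3,Y) [12 cells changed]:
BBBYYYB
WWBYYYB
WWBYYYB
WWBYYYB
BBBBBBB
BBBBBBB
After op 2 paint(2,1,G):
BBBYYYB
WWBYYYB
WGBYYYB
WWBYYYB
BBBBBBB
BBBBBBB
After op 3 paint(0,5,G):
BBBYYGB
WWBYYYB
WGBYYYB
WWBYYYB
BBBBBBB
BBBBBBB
After op 4 paint(2,3,G):
BBBYYGB
WWBYYYB
WGBGYYB
WWBYYYB
BBBBBBB
BBBBBBB
After op 5 fill(0,0,R) [24 cells changed]:
RRRYYGR
WWRYYYR
WGRGYYR
WWRYYYR
RRRRRRR
RRRRRRR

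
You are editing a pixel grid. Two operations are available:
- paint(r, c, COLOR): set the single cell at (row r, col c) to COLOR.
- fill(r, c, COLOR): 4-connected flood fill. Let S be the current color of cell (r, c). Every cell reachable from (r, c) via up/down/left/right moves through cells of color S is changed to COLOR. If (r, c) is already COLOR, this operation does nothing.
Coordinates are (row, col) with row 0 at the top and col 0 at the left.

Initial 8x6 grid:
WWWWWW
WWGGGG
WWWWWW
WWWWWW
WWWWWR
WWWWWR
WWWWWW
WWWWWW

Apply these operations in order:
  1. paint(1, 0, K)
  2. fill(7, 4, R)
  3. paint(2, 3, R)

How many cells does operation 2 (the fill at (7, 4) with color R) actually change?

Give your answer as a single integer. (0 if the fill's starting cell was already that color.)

After op 1 paint(1,0,K):
WWWWWW
KWGGGG
WWWWWW
WWWWWW
WWWWWR
WWWWWR
WWWWWW
WWWWWW
After op 2 fill(7,4,R) [41 cells changed]:
RRRRRR
KRGGGG
RRRRRR
RRRRRR
RRRRRR
RRRRRR
RRRRRR
RRRRRR

Answer: 41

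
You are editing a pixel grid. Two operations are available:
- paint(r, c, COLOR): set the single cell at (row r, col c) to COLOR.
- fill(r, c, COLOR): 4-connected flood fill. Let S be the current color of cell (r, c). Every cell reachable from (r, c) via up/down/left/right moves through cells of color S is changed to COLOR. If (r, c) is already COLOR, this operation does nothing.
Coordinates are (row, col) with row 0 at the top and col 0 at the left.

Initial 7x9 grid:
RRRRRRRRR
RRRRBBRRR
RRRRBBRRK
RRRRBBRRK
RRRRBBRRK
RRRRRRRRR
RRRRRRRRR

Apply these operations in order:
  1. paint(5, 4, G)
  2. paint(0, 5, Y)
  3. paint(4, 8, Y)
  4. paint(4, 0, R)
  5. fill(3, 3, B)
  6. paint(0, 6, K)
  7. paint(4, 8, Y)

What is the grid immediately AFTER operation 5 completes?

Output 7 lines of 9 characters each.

Answer: BBBBBYBBB
BBBBBBBBB
BBBBBBBBK
BBBBBBBBK
BBBBBBBBY
BBBBGBBBB
BBBBBBBBB

Derivation:
After op 1 paint(5,4,G):
RRRRRRRRR
RRRRBBRRR
RRRRBBRRK
RRRRBBRRK
RRRRBBRRK
RRRRGRRRR
RRRRRRRRR
After op 2 paint(0,5,Y):
RRRRRYRRR
RRRRBBRRR
RRRRBBRRK
RRRRBBRRK
RRRRBBRRK
RRRRGRRRR
RRRRRRRRR
After op 3 paint(4,8,Y):
RRRRRYRRR
RRRRBBRRR
RRRRBBRRK
RRRRBBRRK
RRRRBBRRY
RRRRGRRRR
RRRRRRRRR
After op 4 paint(4,0,R):
RRRRRYRRR
RRRRBBRRR
RRRRBBRRK
RRRRBBRRK
RRRRBBRRY
RRRRGRRRR
RRRRRRRRR
After op 5 fill(3,3,B) [50 cells changed]:
BBBBBYBBB
BBBBBBBBB
BBBBBBBBK
BBBBBBBBK
BBBBBBBBY
BBBBGBBBB
BBBBBBBBB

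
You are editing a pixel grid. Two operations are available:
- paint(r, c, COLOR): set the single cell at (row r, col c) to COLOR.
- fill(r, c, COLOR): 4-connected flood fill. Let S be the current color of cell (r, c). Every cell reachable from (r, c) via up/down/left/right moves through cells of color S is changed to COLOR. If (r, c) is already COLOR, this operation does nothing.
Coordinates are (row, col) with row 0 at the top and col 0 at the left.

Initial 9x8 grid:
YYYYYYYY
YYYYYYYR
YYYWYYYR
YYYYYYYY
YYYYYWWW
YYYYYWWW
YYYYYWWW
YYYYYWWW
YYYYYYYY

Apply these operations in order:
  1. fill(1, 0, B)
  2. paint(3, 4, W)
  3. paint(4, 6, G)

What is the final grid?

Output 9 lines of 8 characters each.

Answer: BBBBBBBB
BBBBBBBR
BBBWBBBR
BBBBWBBB
BBBBBWGW
BBBBBWWW
BBBBBWWW
BBBBBWWW
BBBBBBBB

Derivation:
After op 1 fill(1,0,B) [57 cells changed]:
BBBBBBBB
BBBBBBBR
BBBWBBBR
BBBBBBBB
BBBBBWWW
BBBBBWWW
BBBBBWWW
BBBBBWWW
BBBBBBBB
After op 2 paint(3,4,W):
BBBBBBBB
BBBBBBBR
BBBWBBBR
BBBBWBBB
BBBBBWWW
BBBBBWWW
BBBBBWWW
BBBBBWWW
BBBBBBBB
After op 3 paint(4,6,G):
BBBBBBBB
BBBBBBBR
BBBWBBBR
BBBBWBBB
BBBBBWGW
BBBBBWWW
BBBBBWWW
BBBBBWWW
BBBBBBBB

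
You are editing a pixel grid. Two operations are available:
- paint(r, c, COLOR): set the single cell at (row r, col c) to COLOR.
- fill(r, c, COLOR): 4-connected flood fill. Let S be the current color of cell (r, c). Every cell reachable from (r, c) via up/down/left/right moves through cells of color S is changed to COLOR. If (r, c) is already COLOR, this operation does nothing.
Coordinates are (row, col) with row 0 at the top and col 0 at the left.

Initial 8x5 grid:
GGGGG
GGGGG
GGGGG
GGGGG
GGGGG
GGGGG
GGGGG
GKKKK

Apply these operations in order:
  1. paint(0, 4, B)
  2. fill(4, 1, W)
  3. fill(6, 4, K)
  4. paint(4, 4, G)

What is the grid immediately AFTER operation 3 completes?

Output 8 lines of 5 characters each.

Answer: KKKKB
KKKKK
KKKKK
KKKKK
KKKKK
KKKKK
KKKKK
KKKKK

Derivation:
After op 1 paint(0,4,B):
GGGGB
GGGGG
GGGGG
GGGGG
GGGGG
GGGGG
GGGGG
GKKKK
After op 2 fill(4,1,W) [35 cells changed]:
WWWWB
WWWWW
WWWWW
WWWWW
WWWWW
WWWWW
WWWWW
WKKKK
After op 3 fill(6,4,K) [35 cells changed]:
KKKKB
KKKKK
KKKKK
KKKKK
KKKKK
KKKKK
KKKKK
KKKKK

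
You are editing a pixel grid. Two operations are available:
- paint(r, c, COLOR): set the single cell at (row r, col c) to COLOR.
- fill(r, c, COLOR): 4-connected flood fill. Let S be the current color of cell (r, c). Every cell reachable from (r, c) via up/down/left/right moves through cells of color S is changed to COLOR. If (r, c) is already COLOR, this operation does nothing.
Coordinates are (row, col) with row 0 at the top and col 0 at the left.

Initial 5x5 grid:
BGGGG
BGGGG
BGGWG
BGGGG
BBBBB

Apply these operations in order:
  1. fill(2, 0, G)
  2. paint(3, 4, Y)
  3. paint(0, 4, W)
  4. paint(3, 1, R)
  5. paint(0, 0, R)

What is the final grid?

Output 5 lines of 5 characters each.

After op 1 fill(2,0,G) [9 cells changed]:
GGGGG
GGGGG
GGGWG
GGGGG
GGGGG
After op 2 paint(3,4,Y):
GGGGG
GGGGG
GGGWG
GGGGY
GGGGG
After op 3 paint(0,4,W):
GGGGW
GGGGG
GGGWG
GGGGY
GGGGG
After op 4 paint(3,1,R):
GGGGW
GGGGG
GGGWG
GRGGY
GGGGG
After op 5 paint(0,0,R):
RGGGW
GGGGG
GGGWG
GRGGY
GGGGG

Answer: RGGGW
GGGGG
GGGWG
GRGGY
GGGGG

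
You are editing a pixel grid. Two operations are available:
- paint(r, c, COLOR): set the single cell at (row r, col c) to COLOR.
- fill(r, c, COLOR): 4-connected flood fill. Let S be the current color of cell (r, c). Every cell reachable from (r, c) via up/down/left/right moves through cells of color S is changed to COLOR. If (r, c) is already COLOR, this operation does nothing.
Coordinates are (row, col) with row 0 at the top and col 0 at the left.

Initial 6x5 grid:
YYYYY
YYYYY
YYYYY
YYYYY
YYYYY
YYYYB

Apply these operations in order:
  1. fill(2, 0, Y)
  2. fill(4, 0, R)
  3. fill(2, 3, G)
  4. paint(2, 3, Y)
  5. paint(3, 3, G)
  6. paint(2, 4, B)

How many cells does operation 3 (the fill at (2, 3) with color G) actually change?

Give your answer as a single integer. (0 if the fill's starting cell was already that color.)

Answer: 29

Derivation:
After op 1 fill(2,0,Y) [0 cells changed]:
YYYYY
YYYYY
YYYYY
YYYYY
YYYYY
YYYYB
After op 2 fill(4,0,R) [29 cells changed]:
RRRRR
RRRRR
RRRRR
RRRRR
RRRRR
RRRRB
After op 3 fill(2,3,G) [29 cells changed]:
GGGGG
GGGGG
GGGGG
GGGGG
GGGGG
GGGGB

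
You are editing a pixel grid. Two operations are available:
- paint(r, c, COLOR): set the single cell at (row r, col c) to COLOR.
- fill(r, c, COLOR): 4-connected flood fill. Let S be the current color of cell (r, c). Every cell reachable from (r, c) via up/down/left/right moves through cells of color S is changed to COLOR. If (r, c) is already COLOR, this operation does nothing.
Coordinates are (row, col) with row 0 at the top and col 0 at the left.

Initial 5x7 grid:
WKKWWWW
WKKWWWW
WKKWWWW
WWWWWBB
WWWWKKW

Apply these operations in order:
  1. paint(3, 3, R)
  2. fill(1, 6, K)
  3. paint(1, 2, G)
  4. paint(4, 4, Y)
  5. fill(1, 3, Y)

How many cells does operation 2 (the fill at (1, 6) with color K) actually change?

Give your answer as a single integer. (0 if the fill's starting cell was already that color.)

After op 1 paint(3,3,R):
WKKWWWW
WKKWWWW
WKKWWWW
WWWRWBB
WWWWKKW
After op 2 fill(1,6,K) [13 cells changed]:
WKKKKKK
WKKKKKK
WKKKKKK
WWWRKBB
WWWWKKW

Answer: 13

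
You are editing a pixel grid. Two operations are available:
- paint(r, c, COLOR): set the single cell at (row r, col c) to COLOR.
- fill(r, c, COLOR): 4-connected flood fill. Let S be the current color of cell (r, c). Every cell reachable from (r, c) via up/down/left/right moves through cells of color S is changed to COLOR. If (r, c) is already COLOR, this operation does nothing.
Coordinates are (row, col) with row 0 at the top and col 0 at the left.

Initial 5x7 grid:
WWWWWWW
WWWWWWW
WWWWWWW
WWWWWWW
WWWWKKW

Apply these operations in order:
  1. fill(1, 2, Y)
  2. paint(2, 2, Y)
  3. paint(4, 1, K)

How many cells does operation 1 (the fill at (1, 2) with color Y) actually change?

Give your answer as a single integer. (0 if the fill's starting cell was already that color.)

Answer: 33

Derivation:
After op 1 fill(1,2,Y) [33 cells changed]:
YYYYYYY
YYYYYYY
YYYYYYY
YYYYYYY
YYYYKKY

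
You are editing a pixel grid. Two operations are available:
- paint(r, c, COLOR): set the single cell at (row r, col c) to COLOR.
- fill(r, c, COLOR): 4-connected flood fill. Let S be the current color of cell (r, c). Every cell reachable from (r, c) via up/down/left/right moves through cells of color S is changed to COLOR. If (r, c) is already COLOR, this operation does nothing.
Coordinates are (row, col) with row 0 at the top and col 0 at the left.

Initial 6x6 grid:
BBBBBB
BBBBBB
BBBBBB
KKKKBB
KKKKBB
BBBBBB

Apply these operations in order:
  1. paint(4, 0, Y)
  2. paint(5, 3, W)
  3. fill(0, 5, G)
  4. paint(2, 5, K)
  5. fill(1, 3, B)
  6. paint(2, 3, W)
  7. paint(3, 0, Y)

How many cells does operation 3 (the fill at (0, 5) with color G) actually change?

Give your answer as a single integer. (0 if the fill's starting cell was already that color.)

Answer: 24

Derivation:
After op 1 paint(4,0,Y):
BBBBBB
BBBBBB
BBBBBB
KKKKBB
YKKKBB
BBBBBB
After op 2 paint(5,3,W):
BBBBBB
BBBBBB
BBBBBB
KKKKBB
YKKKBB
BBBWBB
After op 3 fill(0,5,G) [24 cells changed]:
GGGGGG
GGGGGG
GGGGGG
KKKKGG
YKKKGG
BBBWGG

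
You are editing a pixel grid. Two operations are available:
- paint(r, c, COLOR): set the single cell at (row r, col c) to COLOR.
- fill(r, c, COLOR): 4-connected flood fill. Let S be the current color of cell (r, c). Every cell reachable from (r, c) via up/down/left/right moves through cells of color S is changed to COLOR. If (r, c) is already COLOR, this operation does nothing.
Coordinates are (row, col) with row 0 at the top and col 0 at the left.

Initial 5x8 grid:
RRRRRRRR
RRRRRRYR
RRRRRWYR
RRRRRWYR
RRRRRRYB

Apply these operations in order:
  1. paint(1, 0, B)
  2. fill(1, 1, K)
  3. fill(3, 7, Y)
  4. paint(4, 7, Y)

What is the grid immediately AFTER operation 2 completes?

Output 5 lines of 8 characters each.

After op 1 paint(1,0,B):
RRRRRRRR
BRRRRRYR
RRRRRWYR
RRRRRWYR
RRRRRRYB
After op 2 fill(1,1,K) [32 cells changed]:
KKKKKKKK
BKKKKKYK
KKKKKWYK
KKKKKWYK
KKKKKKYB

Answer: KKKKKKKK
BKKKKKYK
KKKKKWYK
KKKKKWYK
KKKKKKYB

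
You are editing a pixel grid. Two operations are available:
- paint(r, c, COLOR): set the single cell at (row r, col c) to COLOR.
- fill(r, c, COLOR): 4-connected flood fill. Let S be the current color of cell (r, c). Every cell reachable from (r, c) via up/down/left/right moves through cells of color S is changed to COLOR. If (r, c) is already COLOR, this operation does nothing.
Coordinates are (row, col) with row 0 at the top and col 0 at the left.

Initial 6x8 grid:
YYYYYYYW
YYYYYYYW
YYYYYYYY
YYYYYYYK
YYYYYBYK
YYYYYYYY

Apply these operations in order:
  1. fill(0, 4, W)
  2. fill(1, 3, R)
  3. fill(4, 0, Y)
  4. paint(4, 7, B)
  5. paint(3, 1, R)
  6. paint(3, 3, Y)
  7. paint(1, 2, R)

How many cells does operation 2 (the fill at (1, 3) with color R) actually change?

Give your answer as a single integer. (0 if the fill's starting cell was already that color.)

Answer: 45

Derivation:
After op 1 fill(0,4,W) [43 cells changed]:
WWWWWWWW
WWWWWWWW
WWWWWWWW
WWWWWWWK
WWWWWBWK
WWWWWWWW
After op 2 fill(1,3,R) [45 cells changed]:
RRRRRRRR
RRRRRRRR
RRRRRRRR
RRRRRRRK
RRRRRBRK
RRRRRRRR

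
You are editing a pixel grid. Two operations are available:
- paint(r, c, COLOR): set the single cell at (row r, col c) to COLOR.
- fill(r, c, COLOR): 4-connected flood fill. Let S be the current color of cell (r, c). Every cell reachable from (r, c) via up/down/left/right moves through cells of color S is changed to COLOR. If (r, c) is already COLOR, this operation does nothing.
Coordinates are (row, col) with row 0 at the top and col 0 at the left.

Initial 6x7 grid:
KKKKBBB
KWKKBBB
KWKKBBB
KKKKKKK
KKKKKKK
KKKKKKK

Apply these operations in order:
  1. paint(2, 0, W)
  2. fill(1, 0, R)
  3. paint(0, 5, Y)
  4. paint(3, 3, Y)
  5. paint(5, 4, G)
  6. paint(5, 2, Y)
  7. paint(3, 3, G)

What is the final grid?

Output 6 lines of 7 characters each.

Answer: RRRRBYB
RWRRBBB
WWRRBBB
RRRGRRR
RRRRRRR
RRYRGRR

Derivation:
After op 1 paint(2,0,W):
KKKKBBB
KWKKBBB
WWKKBBB
KKKKKKK
KKKKKKK
KKKKKKK
After op 2 fill(1,0,R) [30 cells changed]:
RRRRBBB
RWRRBBB
WWRRBBB
RRRRRRR
RRRRRRR
RRRRRRR
After op 3 paint(0,5,Y):
RRRRBYB
RWRRBBB
WWRRBBB
RRRRRRR
RRRRRRR
RRRRRRR
After op 4 paint(3,3,Y):
RRRRBYB
RWRRBBB
WWRRBBB
RRRYRRR
RRRRRRR
RRRRRRR
After op 5 paint(5,4,G):
RRRRBYB
RWRRBBB
WWRRBBB
RRRYRRR
RRRRRRR
RRRRGRR
After op 6 paint(5,2,Y):
RRRRBYB
RWRRBBB
WWRRBBB
RRRYRRR
RRRRRRR
RRYRGRR
After op 7 paint(3,3,G):
RRRRBYB
RWRRBBB
WWRRBBB
RRRGRRR
RRRRRRR
RRYRGRR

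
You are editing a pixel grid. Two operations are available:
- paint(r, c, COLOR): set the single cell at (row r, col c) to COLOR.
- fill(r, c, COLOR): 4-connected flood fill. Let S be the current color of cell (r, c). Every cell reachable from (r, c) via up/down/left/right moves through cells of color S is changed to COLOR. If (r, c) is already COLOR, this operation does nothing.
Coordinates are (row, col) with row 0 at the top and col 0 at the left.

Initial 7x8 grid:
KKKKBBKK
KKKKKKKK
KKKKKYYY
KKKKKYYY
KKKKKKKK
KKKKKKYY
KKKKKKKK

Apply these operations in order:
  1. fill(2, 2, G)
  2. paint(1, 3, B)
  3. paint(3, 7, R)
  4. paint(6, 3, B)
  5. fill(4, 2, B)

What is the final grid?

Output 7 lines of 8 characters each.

Answer: BBBBBBBB
BBBBBBBB
BBBBBYYY
BBBBBYYR
BBBBBBBB
BBBBBBYY
BBBBBBBB

Derivation:
After op 1 fill(2,2,G) [46 cells changed]:
GGGGBBGG
GGGGGGGG
GGGGGYYY
GGGGGYYY
GGGGGGGG
GGGGGGYY
GGGGGGGG
After op 2 paint(1,3,B):
GGGGBBGG
GGGBGGGG
GGGGGYYY
GGGGGYYY
GGGGGGGG
GGGGGGYY
GGGGGGGG
After op 3 paint(3,7,R):
GGGGBBGG
GGGBGGGG
GGGGGYYY
GGGGGYYR
GGGGGGGG
GGGGGGYY
GGGGGGGG
After op 4 paint(6,3,B):
GGGGBBGG
GGGBGGGG
GGGGGYYY
GGGGGYYR
GGGGGGGG
GGGGGGYY
GGGBGGGG
After op 5 fill(4,2,B) [44 cells changed]:
BBBBBBBB
BBBBBBBB
BBBBBYYY
BBBBBYYR
BBBBBBBB
BBBBBBYY
BBBBBBBB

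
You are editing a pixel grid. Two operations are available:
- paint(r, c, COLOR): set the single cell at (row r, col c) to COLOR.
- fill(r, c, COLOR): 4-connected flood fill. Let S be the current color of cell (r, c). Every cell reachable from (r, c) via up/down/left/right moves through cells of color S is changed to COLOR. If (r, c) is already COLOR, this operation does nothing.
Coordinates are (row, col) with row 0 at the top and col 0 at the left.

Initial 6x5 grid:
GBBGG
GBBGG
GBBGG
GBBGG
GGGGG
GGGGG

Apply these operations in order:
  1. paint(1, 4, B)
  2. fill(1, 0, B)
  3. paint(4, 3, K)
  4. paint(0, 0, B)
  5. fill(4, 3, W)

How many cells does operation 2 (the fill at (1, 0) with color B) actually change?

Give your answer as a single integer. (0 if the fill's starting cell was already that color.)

Answer: 21

Derivation:
After op 1 paint(1,4,B):
GBBGG
GBBGB
GBBGG
GBBGG
GGGGG
GGGGG
After op 2 fill(1,0,B) [21 cells changed]:
BBBBB
BBBBB
BBBBB
BBBBB
BBBBB
BBBBB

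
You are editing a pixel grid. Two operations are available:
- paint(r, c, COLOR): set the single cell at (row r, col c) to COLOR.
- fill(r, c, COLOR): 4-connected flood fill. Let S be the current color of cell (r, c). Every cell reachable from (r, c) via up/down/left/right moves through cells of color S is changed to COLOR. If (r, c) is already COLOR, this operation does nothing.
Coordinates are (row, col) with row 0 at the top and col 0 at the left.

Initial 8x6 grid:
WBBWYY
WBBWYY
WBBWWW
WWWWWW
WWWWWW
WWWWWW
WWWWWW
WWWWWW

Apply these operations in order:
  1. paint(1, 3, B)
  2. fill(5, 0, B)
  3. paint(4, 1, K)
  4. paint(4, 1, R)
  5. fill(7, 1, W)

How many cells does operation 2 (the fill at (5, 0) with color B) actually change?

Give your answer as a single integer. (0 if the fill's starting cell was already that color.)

After op 1 paint(1,3,B):
WBBWYY
WBBBYY
WBBWWW
WWWWWW
WWWWWW
WWWWWW
WWWWWW
WWWWWW
After op 2 fill(5,0,B) [36 cells changed]:
BBBWYY
BBBBYY
BBBBBB
BBBBBB
BBBBBB
BBBBBB
BBBBBB
BBBBBB

Answer: 36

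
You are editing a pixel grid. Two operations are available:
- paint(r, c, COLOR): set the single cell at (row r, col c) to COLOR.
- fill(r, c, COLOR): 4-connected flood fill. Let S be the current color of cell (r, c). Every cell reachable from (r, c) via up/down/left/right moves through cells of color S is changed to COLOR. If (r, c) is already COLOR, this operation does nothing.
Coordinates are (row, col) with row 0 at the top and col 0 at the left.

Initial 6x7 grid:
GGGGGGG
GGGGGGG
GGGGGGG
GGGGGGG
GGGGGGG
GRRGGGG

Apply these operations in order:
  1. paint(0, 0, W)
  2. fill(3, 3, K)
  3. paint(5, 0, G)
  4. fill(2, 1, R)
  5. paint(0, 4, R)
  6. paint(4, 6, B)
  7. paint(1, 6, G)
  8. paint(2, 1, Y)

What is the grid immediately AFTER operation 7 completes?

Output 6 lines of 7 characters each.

After op 1 paint(0,0,W):
WGGGGGG
GGGGGGG
GGGGGGG
GGGGGGG
GGGGGGG
GRRGGGG
After op 2 fill(3,3,K) [39 cells changed]:
WKKKKKK
KKKKKKK
KKKKKKK
KKKKKKK
KKKKKKK
KRRKKKK
After op 3 paint(5,0,G):
WKKKKKK
KKKKKKK
KKKKKKK
KKKKKKK
KKKKKKK
GRRKKKK
After op 4 fill(2,1,R) [38 cells changed]:
WRRRRRR
RRRRRRR
RRRRRRR
RRRRRRR
RRRRRRR
GRRRRRR
After op 5 paint(0,4,R):
WRRRRRR
RRRRRRR
RRRRRRR
RRRRRRR
RRRRRRR
GRRRRRR
After op 6 paint(4,6,B):
WRRRRRR
RRRRRRR
RRRRRRR
RRRRRRR
RRRRRRB
GRRRRRR
After op 7 paint(1,6,G):
WRRRRRR
RRRRRRG
RRRRRRR
RRRRRRR
RRRRRRB
GRRRRRR

Answer: WRRRRRR
RRRRRRG
RRRRRRR
RRRRRRR
RRRRRRB
GRRRRRR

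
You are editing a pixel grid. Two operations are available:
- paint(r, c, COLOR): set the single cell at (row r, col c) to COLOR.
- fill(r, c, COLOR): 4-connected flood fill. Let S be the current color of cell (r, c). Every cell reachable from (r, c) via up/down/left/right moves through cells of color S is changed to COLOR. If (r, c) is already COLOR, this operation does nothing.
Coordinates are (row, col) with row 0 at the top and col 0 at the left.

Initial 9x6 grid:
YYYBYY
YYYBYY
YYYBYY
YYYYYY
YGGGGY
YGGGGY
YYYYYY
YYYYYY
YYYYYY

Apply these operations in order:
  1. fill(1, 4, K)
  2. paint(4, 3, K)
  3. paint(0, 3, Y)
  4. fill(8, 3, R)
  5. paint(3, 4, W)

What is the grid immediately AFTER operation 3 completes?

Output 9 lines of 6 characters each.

Answer: KKKYKK
KKKBKK
KKKBKK
KKKKKK
KGGKGK
KGGGGK
KKKKKK
KKKKKK
KKKKKK

Derivation:
After op 1 fill(1,4,K) [43 cells changed]:
KKKBKK
KKKBKK
KKKBKK
KKKKKK
KGGGGK
KGGGGK
KKKKKK
KKKKKK
KKKKKK
After op 2 paint(4,3,K):
KKKBKK
KKKBKK
KKKBKK
KKKKKK
KGGKGK
KGGGGK
KKKKKK
KKKKKK
KKKKKK
After op 3 paint(0,3,Y):
KKKYKK
KKKBKK
KKKBKK
KKKKKK
KGGKGK
KGGGGK
KKKKKK
KKKKKK
KKKKKK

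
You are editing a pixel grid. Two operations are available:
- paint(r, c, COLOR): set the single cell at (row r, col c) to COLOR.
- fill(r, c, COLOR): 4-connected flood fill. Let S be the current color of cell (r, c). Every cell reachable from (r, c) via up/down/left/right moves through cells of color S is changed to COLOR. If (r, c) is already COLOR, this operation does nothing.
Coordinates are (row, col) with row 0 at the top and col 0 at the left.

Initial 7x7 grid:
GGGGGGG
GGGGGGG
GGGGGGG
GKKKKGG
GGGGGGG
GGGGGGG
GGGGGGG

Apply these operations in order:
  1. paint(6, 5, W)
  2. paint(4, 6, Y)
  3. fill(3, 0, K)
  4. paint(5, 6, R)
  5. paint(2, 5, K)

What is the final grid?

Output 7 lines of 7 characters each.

After op 1 paint(6,5,W):
GGGGGGG
GGGGGGG
GGGGGGG
GKKKKGG
GGGGGGG
GGGGGGG
GGGGGWG
After op 2 paint(4,6,Y):
GGGGGGG
GGGGGGG
GGGGGGG
GKKKKGG
GGGGGGY
GGGGGGG
GGGGGWG
After op 3 fill(3,0,K) [43 cells changed]:
KKKKKKK
KKKKKKK
KKKKKKK
KKKKKKK
KKKKKKY
KKKKKKK
KKKKKWK
After op 4 paint(5,6,R):
KKKKKKK
KKKKKKK
KKKKKKK
KKKKKKK
KKKKKKY
KKKKKKR
KKKKKWK
After op 5 paint(2,5,K):
KKKKKKK
KKKKKKK
KKKKKKK
KKKKKKK
KKKKKKY
KKKKKKR
KKKKKWK

Answer: KKKKKKK
KKKKKKK
KKKKKKK
KKKKKKK
KKKKKKY
KKKKKKR
KKKKKWK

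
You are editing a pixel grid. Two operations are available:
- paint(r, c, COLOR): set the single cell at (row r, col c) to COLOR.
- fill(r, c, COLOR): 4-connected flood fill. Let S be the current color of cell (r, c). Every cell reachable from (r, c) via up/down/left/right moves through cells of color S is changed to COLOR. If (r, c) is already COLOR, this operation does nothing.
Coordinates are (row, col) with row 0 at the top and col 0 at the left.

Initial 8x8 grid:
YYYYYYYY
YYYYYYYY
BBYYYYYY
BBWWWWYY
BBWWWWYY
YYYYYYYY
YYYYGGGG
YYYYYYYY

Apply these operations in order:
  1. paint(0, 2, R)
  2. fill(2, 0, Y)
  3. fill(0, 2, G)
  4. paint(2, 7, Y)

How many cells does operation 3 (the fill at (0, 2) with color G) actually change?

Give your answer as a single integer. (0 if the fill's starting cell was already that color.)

Answer: 1

Derivation:
After op 1 paint(0,2,R):
YYRYYYYY
YYYYYYYY
BBYYYYYY
BBWWWWYY
BBWWWWYY
YYYYYYYY
YYYYGGGG
YYYYYYYY
After op 2 fill(2,0,Y) [6 cells changed]:
YYRYYYYY
YYYYYYYY
YYYYYYYY
YYWWWWYY
YYWWWWYY
YYYYYYYY
YYYYGGGG
YYYYYYYY
After op 3 fill(0,2,G) [1 cells changed]:
YYGYYYYY
YYYYYYYY
YYYYYYYY
YYWWWWYY
YYWWWWYY
YYYYYYYY
YYYYGGGG
YYYYYYYY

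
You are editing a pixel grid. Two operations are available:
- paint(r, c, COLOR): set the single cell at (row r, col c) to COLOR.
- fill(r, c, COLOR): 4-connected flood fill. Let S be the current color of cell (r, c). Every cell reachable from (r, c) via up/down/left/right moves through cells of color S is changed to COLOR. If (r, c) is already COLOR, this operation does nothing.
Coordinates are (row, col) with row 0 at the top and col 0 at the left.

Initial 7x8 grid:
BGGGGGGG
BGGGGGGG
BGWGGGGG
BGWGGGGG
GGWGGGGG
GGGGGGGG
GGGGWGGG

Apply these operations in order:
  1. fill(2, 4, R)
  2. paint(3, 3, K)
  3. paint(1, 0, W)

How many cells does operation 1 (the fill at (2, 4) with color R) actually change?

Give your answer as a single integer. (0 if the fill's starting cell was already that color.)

Answer: 48

Derivation:
After op 1 fill(2,4,R) [48 cells changed]:
BRRRRRRR
BRRRRRRR
BRWRRRRR
BRWRRRRR
RRWRRRRR
RRRRRRRR
RRRRWRRR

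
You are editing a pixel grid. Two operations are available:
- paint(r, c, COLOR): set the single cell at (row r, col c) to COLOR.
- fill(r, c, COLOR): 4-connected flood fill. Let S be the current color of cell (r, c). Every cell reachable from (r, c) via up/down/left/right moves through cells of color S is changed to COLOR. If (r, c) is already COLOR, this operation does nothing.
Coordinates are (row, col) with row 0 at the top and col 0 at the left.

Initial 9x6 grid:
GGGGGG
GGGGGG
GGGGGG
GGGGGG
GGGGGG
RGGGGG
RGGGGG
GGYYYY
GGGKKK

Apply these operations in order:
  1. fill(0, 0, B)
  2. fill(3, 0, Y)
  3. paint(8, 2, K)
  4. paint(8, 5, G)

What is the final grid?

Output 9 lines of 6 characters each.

After op 1 fill(0,0,B) [45 cells changed]:
BBBBBB
BBBBBB
BBBBBB
BBBBBB
BBBBBB
RBBBBB
RBBBBB
BBYYYY
BBBKKK
After op 2 fill(3,0,Y) [45 cells changed]:
YYYYYY
YYYYYY
YYYYYY
YYYYYY
YYYYYY
RYYYYY
RYYYYY
YYYYYY
YYYKKK
After op 3 paint(8,2,K):
YYYYYY
YYYYYY
YYYYYY
YYYYYY
YYYYYY
RYYYYY
RYYYYY
YYYYYY
YYKKKK
After op 4 paint(8,5,G):
YYYYYY
YYYYYY
YYYYYY
YYYYYY
YYYYYY
RYYYYY
RYYYYY
YYYYYY
YYKKKG

Answer: YYYYYY
YYYYYY
YYYYYY
YYYYYY
YYYYYY
RYYYYY
RYYYYY
YYYYYY
YYKKKG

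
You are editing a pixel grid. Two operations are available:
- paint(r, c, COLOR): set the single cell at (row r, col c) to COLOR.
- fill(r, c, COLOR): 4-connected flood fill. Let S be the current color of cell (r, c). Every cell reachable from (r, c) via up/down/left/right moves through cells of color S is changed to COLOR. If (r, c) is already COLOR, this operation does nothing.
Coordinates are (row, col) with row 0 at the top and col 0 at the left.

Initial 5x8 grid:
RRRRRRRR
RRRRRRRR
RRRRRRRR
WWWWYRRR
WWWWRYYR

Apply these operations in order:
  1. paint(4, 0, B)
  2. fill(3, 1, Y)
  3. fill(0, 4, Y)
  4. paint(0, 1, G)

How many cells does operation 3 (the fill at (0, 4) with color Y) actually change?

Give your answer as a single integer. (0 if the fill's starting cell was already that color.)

Answer: 28

Derivation:
After op 1 paint(4,0,B):
RRRRRRRR
RRRRRRRR
RRRRRRRR
WWWWYRRR
BWWWRYYR
After op 2 fill(3,1,Y) [7 cells changed]:
RRRRRRRR
RRRRRRRR
RRRRRRRR
YYYYYRRR
BYYYRYYR
After op 3 fill(0,4,Y) [28 cells changed]:
YYYYYYYY
YYYYYYYY
YYYYYYYY
YYYYYYYY
BYYYRYYY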